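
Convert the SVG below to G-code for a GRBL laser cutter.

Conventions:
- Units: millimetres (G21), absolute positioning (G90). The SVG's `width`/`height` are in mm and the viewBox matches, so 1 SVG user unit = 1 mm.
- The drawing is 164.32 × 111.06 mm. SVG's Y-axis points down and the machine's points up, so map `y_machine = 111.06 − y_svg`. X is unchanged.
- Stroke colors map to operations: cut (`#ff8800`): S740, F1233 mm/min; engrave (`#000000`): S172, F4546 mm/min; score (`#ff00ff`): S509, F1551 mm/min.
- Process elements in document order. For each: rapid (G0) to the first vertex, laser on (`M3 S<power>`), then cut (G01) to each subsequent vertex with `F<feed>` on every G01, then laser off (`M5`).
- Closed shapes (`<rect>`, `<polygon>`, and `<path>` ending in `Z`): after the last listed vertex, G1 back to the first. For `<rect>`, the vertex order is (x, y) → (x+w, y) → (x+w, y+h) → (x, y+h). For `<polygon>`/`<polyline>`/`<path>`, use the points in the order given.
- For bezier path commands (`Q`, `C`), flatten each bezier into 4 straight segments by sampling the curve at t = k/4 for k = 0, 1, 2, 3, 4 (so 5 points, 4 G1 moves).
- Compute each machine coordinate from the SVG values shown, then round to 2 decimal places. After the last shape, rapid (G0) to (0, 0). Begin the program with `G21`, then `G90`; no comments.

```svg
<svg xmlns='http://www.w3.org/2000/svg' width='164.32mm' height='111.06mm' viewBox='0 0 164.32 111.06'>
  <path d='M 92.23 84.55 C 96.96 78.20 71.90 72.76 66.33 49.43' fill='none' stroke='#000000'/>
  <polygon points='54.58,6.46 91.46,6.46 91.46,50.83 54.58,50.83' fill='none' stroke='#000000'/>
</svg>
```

G21
G90
G0 X92.23 Y26.51
M3 S172
G01 X90.96 Y31.40 F4546
G01 X83.14 Y37.70 F4546
G01 X73.39 Y47.19 F4546
G01 X66.33 Y61.63 F4546
M5
G0 X54.58 Y104.60
M3 S172
G01 X91.46 Y104.60 F4546
G01 X91.46 Y60.23 F4546
G01 X54.58 Y60.23 F4546
G01 X54.58 Y104.60 F4546
M5
G0 X0.00 Y0.00

viewBox `0 0 164.32 111.06` with mm width/height → 1 unit = 1 mm. Flip: y_m = 111.06 − y_svg.

**Shape 1** — `<path>` cubic bezier, stroke `#000000` → engrave (S172, F4546). Control points (SVG): P0=(92.23,84.55), P1=(96.96,78.20), P2=(71.90,72.76), P3=(66.33,49.43); sampled at t=k/4. Machine vertices: (92.23,26.51) → (90.96,31.40) → (83.14,37.70) → (73.39,47.19) → (66.33,61.63). Open path.

**Shape 2** — `<polygon>` rectangle, stroke `#000000` → engrave (S172, F4546). Machine vertices: (54.58,104.60) → (91.46,104.60) → (91.46,60.23) → (54.58,60.23) → (54.58,104.60). Closed: final G1 returns to the first vertex.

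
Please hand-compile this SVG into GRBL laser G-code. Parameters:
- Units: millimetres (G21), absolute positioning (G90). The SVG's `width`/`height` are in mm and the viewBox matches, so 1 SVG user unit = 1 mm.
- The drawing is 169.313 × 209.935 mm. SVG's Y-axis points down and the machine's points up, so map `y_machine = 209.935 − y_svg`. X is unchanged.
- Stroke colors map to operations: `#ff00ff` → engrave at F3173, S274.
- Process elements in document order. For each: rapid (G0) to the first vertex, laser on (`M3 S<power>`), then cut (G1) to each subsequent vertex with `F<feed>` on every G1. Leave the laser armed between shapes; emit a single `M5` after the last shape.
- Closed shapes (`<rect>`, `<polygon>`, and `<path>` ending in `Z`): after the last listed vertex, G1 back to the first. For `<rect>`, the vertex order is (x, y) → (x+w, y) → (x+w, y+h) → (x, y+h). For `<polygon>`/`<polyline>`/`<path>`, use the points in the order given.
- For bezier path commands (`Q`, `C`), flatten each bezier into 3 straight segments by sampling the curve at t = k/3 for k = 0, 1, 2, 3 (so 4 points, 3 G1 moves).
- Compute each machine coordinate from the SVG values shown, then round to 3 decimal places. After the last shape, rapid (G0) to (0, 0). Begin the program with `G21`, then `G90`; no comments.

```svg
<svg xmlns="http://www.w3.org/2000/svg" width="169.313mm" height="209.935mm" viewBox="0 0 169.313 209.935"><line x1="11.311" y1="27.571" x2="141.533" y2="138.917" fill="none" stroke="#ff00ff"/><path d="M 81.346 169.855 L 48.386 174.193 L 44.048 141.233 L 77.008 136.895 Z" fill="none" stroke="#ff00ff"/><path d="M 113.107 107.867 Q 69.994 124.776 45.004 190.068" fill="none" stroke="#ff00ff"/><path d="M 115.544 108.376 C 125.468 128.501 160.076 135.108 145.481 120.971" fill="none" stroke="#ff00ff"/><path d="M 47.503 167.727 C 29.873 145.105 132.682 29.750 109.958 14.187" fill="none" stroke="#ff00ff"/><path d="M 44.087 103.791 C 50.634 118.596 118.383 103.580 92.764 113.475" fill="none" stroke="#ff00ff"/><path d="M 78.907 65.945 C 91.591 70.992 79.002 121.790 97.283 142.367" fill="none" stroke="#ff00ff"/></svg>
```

G21
G90
G0 X11.311 Y182.364
M3 S274
G1 X141.533 Y71.018 F3173
G0 X81.346 Y40.080
M3 S274
G1 X48.386 Y35.742 F3173
G1 X44.048 Y68.702 F3173
G1 X77.008 Y73.040 F3173
G1 X81.346 Y40.080 F3173
G0 X113.107 Y102.068
M3 S274
G1 X86.379 Y85.419 F3173
G1 X63.678 Y58.019 F3173
G1 X45.004 Y19.867 F3173
G0 X115.544 Y101.559
M3 S274
G1 X130.959 Y86.208 F3173
G1 X146.412 Y81.474 F3173
G1 X145.481 Y88.964 F3173
G0 X47.503 Y42.208
M3 S274
G1 X60.909 Y88.610 F3173
G1 X99.948 Y154.052 F3173
G1 X109.958 Y195.748 F3173
G0 X44.087 Y106.144
M3 S274
G1 X65.310 Y99.252 F3173
G1 X92.985 Y100.078 F3173
G1 X92.764 Y96.460 F3173
G0 X78.907 Y143.990
M3 S274
G1 X85.246 Y126.506 F3173
G1 X87.213 Y95.405 F3173
G1 X97.283 Y67.568 F3173
M5
G0 X0.000 Y0.000

1 u = 1 mm; y_m = 209.935 − y.

[1] `<line>` line segment, #ff00ff→engrave S274 F3173: (11.311,182.364) → (141.533,71.018)

[2] `<path>` regular polygon, #ff00ff→engrave S274 F3173: (81.346,40.080) → (48.386,35.742) → (44.048,68.702) → (77.008,73.040) → (81.346,40.080) (closed)

[3] `<path>` quadratic bezier, #ff00ff→engrave S274 F3173: (113.107,102.068) → (86.379,85.419) → (63.678,58.019) → (45.004,19.867)

[4] `<path>` cubic bezier, #ff00ff→engrave S274 F3173: (115.544,101.559) → (130.959,86.208) → (146.412,81.474) → (145.481,88.964)

[5] `<path>` cubic bezier, #ff00ff→engrave S274 F3173: (47.503,42.208) → (60.909,88.610) → (99.948,154.052) → (109.958,195.748)

[6] `<path>` cubic bezier, #ff00ff→engrave S274 F3173: (44.087,106.144) → (65.310,99.252) → (92.985,100.078) → (92.764,96.460)

[7] `<path>` cubic bezier, #ff00ff→engrave S274 F3173: (78.907,143.990) → (85.246,126.506) → (87.213,95.405) → (97.283,67.568)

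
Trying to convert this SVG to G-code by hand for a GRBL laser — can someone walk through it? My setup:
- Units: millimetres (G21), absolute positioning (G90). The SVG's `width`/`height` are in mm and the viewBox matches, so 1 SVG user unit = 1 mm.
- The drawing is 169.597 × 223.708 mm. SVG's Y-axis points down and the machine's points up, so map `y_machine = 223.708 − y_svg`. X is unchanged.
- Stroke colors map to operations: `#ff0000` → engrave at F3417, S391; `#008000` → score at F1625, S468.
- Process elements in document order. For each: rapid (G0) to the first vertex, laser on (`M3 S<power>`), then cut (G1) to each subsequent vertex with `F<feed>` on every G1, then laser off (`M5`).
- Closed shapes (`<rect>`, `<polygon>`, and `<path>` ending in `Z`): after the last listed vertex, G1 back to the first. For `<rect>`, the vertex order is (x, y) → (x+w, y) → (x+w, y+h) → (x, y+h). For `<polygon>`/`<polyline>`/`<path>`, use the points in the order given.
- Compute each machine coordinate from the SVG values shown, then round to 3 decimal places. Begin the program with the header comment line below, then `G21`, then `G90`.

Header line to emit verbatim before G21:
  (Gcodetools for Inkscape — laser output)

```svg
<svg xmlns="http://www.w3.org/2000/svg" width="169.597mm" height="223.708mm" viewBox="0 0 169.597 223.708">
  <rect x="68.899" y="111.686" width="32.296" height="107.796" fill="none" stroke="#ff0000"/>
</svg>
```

(Gcodetools for Inkscape — laser output)
G21
G90
G0 X68.899 Y112.022
M3 S391
G1 X101.195 Y112.022 F3417
G1 X101.195 Y4.226 F3417
G1 X68.899 Y4.226 F3417
G1 X68.899 Y112.022 F3417
M5

viewBox `0 0 169.597 223.708` with mm width/height → 1 unit = 1 mm. Flip: y_m = 223.708 − y_svg.

**Shape 1** — `<rect>` rectangle, stroke `#ff0000` → engrave (S391, F3417). Machine vertices: (68.899,112.022) → (101.195,112.022) → (101.195,4.226) → (68.899,4.226) → (68.899,112.022). Closed: final G1 returns to the first vertex.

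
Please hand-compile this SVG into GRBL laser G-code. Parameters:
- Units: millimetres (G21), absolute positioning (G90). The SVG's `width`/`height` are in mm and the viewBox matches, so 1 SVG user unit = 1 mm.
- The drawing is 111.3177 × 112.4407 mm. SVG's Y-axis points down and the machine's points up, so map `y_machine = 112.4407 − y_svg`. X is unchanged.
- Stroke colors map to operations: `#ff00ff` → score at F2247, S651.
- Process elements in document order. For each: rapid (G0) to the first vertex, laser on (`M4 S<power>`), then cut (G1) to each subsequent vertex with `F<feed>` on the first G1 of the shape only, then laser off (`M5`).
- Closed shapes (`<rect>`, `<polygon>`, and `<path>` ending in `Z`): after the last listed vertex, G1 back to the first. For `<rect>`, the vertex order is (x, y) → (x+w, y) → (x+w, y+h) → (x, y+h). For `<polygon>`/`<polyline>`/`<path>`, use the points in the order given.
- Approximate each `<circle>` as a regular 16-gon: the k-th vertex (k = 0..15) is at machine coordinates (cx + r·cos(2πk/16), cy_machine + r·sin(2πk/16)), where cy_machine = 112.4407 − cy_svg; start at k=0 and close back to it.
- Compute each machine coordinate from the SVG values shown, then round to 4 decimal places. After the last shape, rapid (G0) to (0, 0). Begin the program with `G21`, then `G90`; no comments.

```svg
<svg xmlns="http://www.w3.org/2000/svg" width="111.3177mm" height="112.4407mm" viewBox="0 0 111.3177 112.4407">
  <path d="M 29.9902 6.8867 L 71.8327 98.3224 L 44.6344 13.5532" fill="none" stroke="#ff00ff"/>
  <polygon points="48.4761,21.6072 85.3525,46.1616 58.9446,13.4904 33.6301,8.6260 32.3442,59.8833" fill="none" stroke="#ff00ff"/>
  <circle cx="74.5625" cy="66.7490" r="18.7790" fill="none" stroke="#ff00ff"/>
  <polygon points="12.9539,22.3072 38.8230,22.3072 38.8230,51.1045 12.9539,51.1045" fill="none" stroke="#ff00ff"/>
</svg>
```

G21
G90
G0 X29.9902 Y105.5540
M4 S651
G1 X71.8327 Y14.1183 F2247
G1 X44.6344 Y98.8875
M5
G0 X48.4761 Y90.8335
M4 S651
G1 X85.3525 Y66.2791 F2247
G1 X58.9446 Y98.9503
G1 X33.6301 Y103.8147
G1 X32.3442 Y52.5574
G1 X48.4761 Y90.8335
M5
G0 X93.3415 Y45.6917
M4 S651
G1 X91.9120 Y52.8781 F2247
G1 X87.8413 Y58.9705
G1 X81.7489 Y63.0412
G1 X74.5625 Y64.4707
G1 X67.3761 Y63.0412
G1 X61.2837 Y58.9705
G1 X57.2130 Y52.8781
G1 X55.7835 Y45.6917
G1 X57.2130 Y38.5053
G1 X61.2837 Y32.4129
G1 X67.3761 Y28.3422
G1 X74.5625 Y26.9127
G1 X81.7489 Y28.3422
G1 X87.8413 Y32.4129
G1 X91.9120 Y38.5053
G1 X93.3415 Y45.6917
M5
G0 X12.9539 Y90.1335
M4 S651
G1 X38.8230 Y90.1335 F2247
G1 X38.8230 Y61.3362
G1 X12.9539 Y61.3362
G1 X12.9539 Y90.1335
M5
G0 X0.0000 Y0.0000

1 u = 1 mm; y_m = 112.4407 − y.

[1] `<path>` open polyline, #ff00ff→score S651 F2247: (29.9902,105.5540) → (71.8327,14.1183) → (44.6344,98.8875)

[2] `<polygon>` closed polygon, #ff00ff→score S651 F2247: (48.4761,90.8335) → (85.3525,66.2791) → (58.9446,98.9503) → (33.6301,103.8147) → (32.3442,52.5574) → (48.4761,90.8335) (closed)

[3] `<circle>` circle, #ff00ff→score S651 F2247: (93.3415,45.6917) → (91.9120,52.8781) → (87.8413,58.9705) → (81.7489,63.0412) → (74.5625,64.4707) → (67.3761,63.0412) → (61.2837,58.9705) → (57.2130,52.8781) → (55.7835,45.6917) → (57.2130,38.5053) → (61.2837,32.4129) → (67.3761,28.3422) → (74.5625,26.9127) → (81.7489,28.3422) → (87.8413,32.4129) → (91.9120,38.5053) → (93.3415,45.6917) (closed)

[4] `<polygon>` rectangle, #ff00ff→score S651 F2247: (12.9539,90.1335) → (38.8230,90.1335) → (38.8230,61.3362) → (12.9539,61.3362) → (12.9539,90.1335) (closed)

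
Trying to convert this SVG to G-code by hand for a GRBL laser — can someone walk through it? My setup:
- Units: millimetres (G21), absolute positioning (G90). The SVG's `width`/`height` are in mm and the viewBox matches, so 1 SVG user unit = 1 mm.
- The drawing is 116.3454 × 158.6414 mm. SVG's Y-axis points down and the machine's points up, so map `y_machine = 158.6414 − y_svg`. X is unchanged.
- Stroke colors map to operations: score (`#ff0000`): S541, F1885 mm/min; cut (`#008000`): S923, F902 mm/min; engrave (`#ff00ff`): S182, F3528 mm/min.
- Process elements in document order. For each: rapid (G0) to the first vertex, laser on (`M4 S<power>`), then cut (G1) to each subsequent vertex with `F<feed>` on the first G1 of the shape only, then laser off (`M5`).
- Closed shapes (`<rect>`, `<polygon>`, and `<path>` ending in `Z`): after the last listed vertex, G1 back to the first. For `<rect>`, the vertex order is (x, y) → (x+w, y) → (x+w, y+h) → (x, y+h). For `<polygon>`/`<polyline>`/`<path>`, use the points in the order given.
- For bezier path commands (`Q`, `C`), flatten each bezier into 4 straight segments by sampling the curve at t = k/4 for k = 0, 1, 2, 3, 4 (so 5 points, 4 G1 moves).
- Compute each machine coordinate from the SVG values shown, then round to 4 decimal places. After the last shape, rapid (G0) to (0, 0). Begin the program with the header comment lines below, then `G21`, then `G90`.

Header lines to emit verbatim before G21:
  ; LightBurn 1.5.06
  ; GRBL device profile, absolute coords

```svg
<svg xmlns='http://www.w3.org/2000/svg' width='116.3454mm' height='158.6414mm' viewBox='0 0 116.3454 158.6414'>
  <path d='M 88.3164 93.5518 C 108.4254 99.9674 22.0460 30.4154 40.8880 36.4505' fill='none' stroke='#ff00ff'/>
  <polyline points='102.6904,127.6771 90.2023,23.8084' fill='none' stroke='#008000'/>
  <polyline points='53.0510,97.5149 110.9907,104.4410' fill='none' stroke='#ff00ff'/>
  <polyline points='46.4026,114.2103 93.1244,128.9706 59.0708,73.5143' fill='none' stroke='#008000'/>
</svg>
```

1 u = 1 mm; y_m = 158.6414 − y.

[1] `<path>` cubic bezier, #ff00ff→engrave S182 F3528: (88.3164,65.0896) → (86.7395,72.1538) → (65.0773,93.4976) → (43.1775,114.9127) → (40.8880,122.1909)

[2] `<polyline>` line segment, #008000→cut S923 F902: (102.6904,30.9643) → (90.2023,134.8330)

[3] `<polyline>` line segment, #ff00ff→engrave S182 F3528: (53.0510,61.1265) → (110.9907,54.2004)

[4] `<polyline>` open polyline, #008000→cut S923 F902: (46.4026,44.4311) → (93.1244,29.6708) → (59.0708,85.1271)

; LightBurn 1.5.06
; GRBL device profile, absolute coords
G21
G90
G0 X88.3164 Y65.0896
M4 S182
G1 X86.7395 Y72.1538 F3528
G1 X65.0773 Y93.4976
G1 X43.1775 Y114.9127
G1 X40.8880 Y122.1909
M5
G0 X102.6904 Y30.9643
M4 S923
G1 X90.2023 Y134.8330 F902
M5
G0 X53.0510 Y61.1265
M4 S182
G1 X110.9907 Y54.2004 F3528
M5
G0 X46.4026 Y44.4311
M4 S923
G1 X93.1244 Y29.6708 F902
G1 X59.0708 Y85.1271
M5
G0 X0.0000 Y0.0000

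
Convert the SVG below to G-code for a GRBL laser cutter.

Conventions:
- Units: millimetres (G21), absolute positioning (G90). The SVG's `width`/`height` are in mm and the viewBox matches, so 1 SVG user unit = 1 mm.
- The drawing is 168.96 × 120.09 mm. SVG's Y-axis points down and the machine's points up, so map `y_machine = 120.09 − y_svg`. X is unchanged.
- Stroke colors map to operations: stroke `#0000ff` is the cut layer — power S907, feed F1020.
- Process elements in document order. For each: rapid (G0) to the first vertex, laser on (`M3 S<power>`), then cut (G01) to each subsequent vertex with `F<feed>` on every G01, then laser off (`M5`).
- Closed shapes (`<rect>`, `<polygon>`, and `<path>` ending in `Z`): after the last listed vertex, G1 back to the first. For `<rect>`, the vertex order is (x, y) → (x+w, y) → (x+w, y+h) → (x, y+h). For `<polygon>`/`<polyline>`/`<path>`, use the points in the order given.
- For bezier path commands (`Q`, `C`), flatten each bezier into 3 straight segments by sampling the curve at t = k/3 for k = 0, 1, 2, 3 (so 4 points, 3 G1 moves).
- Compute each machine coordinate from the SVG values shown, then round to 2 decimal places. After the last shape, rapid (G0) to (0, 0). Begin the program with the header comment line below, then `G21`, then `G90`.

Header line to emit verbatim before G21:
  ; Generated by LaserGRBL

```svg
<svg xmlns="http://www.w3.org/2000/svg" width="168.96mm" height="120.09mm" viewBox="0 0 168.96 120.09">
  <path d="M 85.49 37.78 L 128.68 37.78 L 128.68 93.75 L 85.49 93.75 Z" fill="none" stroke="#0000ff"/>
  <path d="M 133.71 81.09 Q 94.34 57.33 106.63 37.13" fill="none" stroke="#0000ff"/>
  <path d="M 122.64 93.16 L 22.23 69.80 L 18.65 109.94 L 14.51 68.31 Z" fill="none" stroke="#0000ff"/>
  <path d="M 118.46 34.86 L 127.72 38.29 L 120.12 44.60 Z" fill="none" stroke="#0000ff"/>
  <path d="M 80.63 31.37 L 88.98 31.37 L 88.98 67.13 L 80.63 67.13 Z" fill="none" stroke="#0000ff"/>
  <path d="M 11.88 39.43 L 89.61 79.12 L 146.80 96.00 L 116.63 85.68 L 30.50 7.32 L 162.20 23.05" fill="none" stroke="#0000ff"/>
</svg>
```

; Generated by LaserGRBL
G21
G90
G0 X85.49 Y82.31
M3 S907
G01 X128.68 Y82.31 F1020
G01 X128.68 Y26.34 F1020
G01 X85.49 Y26.34 F1020
G01 X85.49 Y82.31 F1020
M5
G0 X133.71 Y39.00
M3 S907
G01 X113.20 Y54.44 F1020
G01 X104.18 Y69.10 F1020
G01 X106.63 Y82.96 F1020
M5
G0 X122.64 Y26.93
M3 S907
G01 X22.23 Y50.29 F1020
G01 X18.65 Y10.15 F1020
G01 X14.51 Y51.78 F1020
G01 X122.64 Y26.93 F1020
M5
G0 X118.46 Y85.23
M3 S907
G01 X127.72 Y81.80 F1020
G01 X120.12 Y75.49 F1020
G01 X118.46 Y85.23 F1020
M5
G0 X80.63 Y88.72
M3 S907
G01 X88.98 Y88.72 F1020
G01 X88.98 Y52.96 F1020
G01 X80.63 Y52.96 F1020
G01 X80.63 Y88.72 F1020
M5
G0 X11.88 Y80.66
M3 S907
G01 X89.61 Y40.97 F1020
G01 X146.80 Y24.09 F1020
G01 X116.63 Y34.41 F1020
G01 X30.50 Y112.77 F1020
G01 X162.20 Y97.04 F1020
M5
G0 X0.00 Y0.00

Since the viewBox matches the mm dimensions, user units are millimetres directly. The only transform is the Y-flip y_m = 120.09 − y_svg.

Shape 1 is a rectangle drawn with `<path>`. Its stroke #0000ff means cut at S907, F1020. After flipping Y the toolpath is (85.49,82.31) → (128.68,82.31) → (128.68,26.34) → (85.49,26.34) → (85.49,82.31), returning to the start.

Shape 2 is a quadratic bezier drawn with `<path>`. Its stroke #0000ff means cut at S907, F1020. After flipping Y the toolpath is (133.71,39.00) → (113.20,54.44) → (104.18,69.10) → (106.63,82.96).

Shape 3 is a closed polygon drawn with `<path>`. Its stroke #0000ff means cut at S907, F1020. After flipping Y the toolpath is (122.64,26.93) → (22.23,50.29) → (18.65,10.15) → (14.51,51.78) → (122.64,26.93), returning to the start.

Shape 4 is a regular polygon drawn with `<path>`. Its stroke #0000ff means cut at S907, F1020. After flipping Y the toolpath is (118.46,85.23) → (127.72,81.80) → (120.12,75.49) → (118.46,85.23), returning to the start.

Shape 5 is a rectangle drawn with `<path>`. Its stroke #0000ff means cut at S907, F1020. After flipping Y the toolpath is (80.63,88.72) → (88.98,88.72) → (88.98,52.96) → (80.63,52.96) → (80.63,88.72), returning to the start.

Shape 6 is a open polyline drawn with `<path>`. Its stroke #0000ff means cut at S907, F1020. After flipping Y the toolpath is (11.88,80.66) → (89.61,40.97) → (146.80,24.09) → (116.63,34.41) → (30.50,112.77) → (162.20,97.04).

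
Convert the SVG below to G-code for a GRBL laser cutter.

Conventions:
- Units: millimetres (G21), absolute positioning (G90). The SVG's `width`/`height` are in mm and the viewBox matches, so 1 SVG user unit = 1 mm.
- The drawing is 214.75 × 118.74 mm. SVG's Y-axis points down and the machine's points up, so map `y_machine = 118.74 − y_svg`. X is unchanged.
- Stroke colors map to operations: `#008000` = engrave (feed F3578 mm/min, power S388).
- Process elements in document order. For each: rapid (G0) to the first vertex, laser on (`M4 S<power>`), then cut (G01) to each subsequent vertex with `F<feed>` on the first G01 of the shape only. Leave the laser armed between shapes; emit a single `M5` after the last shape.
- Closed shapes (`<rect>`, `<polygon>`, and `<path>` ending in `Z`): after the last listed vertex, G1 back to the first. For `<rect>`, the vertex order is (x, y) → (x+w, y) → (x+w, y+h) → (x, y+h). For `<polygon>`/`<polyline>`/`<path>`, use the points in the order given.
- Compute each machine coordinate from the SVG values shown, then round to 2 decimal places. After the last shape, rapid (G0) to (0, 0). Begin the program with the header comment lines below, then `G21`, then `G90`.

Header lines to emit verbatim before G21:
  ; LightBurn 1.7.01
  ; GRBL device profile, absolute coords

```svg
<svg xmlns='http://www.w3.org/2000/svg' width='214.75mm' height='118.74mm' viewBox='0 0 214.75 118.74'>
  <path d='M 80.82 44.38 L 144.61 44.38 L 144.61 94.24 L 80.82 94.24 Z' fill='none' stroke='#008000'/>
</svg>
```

1 u = 1 mm; y_m = 118.74 − y.

[1] `<path>` rectangle, #008000→engrave S388 F3578: (80.82,74.36) → (144.61,74.36) → (144.61,24.50) → (80.82,24.50) → (80.82,74.36) (closed)

; LightBurn 1.7.01
; GRBL device profile, absolute coords
G21
G90
G0 X80.82 Y74.36
M4 S388
G01 X144.61 Y74.36 F3578
G01 X144.61 Y24.50
G01 X80.82 Y24.50
G01 X80.82 Y74.36
M5
G0 X0.00 Y0.00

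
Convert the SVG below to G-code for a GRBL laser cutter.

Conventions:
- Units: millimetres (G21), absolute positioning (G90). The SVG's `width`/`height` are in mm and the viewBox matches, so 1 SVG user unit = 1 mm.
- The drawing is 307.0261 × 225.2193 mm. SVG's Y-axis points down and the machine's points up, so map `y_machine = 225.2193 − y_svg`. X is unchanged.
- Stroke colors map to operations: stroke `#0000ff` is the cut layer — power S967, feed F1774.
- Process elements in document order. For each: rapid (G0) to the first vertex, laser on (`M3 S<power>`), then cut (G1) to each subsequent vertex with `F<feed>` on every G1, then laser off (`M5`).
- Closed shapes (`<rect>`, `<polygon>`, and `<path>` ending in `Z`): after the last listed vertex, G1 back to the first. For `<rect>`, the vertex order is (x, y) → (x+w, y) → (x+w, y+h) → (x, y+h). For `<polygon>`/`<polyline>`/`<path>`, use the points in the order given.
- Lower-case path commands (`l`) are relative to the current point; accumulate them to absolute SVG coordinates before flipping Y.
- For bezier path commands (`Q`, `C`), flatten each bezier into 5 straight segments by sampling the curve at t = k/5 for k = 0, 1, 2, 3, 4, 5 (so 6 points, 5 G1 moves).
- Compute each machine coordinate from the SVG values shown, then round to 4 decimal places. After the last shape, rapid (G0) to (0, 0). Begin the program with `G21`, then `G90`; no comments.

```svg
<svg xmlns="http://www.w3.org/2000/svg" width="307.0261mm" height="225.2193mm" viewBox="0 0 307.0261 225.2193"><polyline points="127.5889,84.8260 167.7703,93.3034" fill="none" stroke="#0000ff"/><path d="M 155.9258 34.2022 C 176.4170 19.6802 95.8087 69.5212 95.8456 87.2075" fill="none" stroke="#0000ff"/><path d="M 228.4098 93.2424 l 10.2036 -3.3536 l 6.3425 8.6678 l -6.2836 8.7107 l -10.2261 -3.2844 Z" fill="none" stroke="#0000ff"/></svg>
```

G21
G90
G0 X127.5889 Y140.3933
M3 S967
G1 X167.7703 Y131.9159 F1774
M5
G0 X155.9258 Y191.0171
M3 S967
G1 X157.5425 Y192.7789 F1774
G1 X143.6191 Y183.7264 F1774
G1 X122.8794 Y168.4925 F1774
G1 X104.0469 Y151.7100 F1774
G1 X95.8456 Y138.0118 F1774
M5
G0 X228.4098 Y131.9769
M3 S967
G1 X238.6134 Y135.3305 F1774
G1 X244.9559 Y126.6627 F1774
G1 X238.6723 Y117.9520 F1774
G1 X228.4462 Y121.2364 F1774
G1 X228.4098 Y131.9769 F1774
M5
G0 X0.0000 Y0.0000

1 u = 1 mm; y_m = 225.2193 − y.

[1] `<polyline>` line segment, #0000ff→cut S967 F1774: (127.5889,140.3933) → (167.7703,131.9159)

[2] `<path>` cubic bezier, #0000ff→cut S967 F1774: (155.9258,191.0171) → (157.5425,192.7789) → (143.6191,183.7264) → (122.8794,168.4925) → (104.0469,151.7100) → (95.8456,138.0118)

[3] `<path>` regular polygon, #0000ff→cut S967 F1774: (228.4098,131.9769) → (238.6134,135.3305) → (244.9559,126.6627) → (238.6723,117.9520) → (228.4462,121.2364) → (228.4098,131.9769) (closed)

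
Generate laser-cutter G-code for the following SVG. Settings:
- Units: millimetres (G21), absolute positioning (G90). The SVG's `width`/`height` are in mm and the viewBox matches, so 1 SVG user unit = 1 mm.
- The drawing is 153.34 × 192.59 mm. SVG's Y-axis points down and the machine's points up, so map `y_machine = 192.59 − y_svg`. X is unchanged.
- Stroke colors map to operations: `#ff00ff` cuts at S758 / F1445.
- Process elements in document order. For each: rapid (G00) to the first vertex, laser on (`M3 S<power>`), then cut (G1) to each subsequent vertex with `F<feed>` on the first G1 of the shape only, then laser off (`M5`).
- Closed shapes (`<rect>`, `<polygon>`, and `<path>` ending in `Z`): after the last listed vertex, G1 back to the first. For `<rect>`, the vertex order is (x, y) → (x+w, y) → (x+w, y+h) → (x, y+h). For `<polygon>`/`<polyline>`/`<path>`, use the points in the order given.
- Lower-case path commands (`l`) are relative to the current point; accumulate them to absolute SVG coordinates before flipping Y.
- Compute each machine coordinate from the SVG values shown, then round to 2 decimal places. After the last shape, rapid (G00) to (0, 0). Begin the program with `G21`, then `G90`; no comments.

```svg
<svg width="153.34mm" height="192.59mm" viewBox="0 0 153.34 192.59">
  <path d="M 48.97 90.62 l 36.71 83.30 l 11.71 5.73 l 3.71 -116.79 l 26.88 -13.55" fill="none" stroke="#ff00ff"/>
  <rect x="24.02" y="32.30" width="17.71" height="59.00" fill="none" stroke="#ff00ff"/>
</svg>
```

1 u = 1 mm; y_m = 192.59 − y.

[1] `<path>` open polyline, #ff00ff→cut S758 F1445: (48.97,101.97) → (85.68,18.67) → (97.39,12.94) → (101.10,129.73) → (127.98,143.28)

[2] `<rect>` rectangle, #ff00ff→cut S758 F1445: (24.02,160.29) → (41.73,160.29) → (41.73,101.29) → (24.02,101.29) → (24.02,160.29) (closed)

G21
G90
G00 X48.97 Y101.97
M3 S758
G1 X85.68 Y18.67 F1445
G1 X97.39 Y12.94
G1 X101.10 Y129.73
G1 X127.98 Y143.28
M5
G00 X24.02 Y160.29
M3 S758
G1 X41.73 Y160.29 F1445
G1 X41.73 Y101.29
G1 X24.02 Y101.29
G1 X24.02 Y160.29
M5
G00 X0.00 Y0.00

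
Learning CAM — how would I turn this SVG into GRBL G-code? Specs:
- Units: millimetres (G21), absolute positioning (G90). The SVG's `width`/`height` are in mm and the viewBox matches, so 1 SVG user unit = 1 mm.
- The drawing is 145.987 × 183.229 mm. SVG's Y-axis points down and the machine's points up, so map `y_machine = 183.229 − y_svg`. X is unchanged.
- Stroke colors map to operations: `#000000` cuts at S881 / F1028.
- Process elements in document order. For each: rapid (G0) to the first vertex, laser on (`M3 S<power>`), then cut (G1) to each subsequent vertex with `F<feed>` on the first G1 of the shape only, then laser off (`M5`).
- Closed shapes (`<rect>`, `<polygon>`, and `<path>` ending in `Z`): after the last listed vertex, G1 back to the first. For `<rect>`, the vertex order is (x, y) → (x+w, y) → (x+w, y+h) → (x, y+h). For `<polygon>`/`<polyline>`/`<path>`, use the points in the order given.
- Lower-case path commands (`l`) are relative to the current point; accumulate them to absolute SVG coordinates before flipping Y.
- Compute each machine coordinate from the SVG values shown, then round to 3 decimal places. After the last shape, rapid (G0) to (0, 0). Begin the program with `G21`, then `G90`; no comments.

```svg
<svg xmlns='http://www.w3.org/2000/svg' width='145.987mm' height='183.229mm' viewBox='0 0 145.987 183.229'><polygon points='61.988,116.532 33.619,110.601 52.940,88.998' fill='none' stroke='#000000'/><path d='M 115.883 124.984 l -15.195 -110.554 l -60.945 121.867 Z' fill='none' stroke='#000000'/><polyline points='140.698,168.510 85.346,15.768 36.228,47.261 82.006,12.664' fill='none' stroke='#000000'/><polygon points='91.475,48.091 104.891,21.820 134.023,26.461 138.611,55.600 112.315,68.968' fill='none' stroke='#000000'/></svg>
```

viewBox `0 0 145.987 183.229` with mm width/height → 1 unit = 1 mm. Flip: y_m = 183.229 − y_svg.

**Shape 1** — `<polygon>` regular polygon, stroke `#000000` → cut (S881, F1028). Machine vertices: (61.988,66.697) → (33.619,72.628) → (52.940,94.231) → (61.988,66.697). Closed: final G1 returns to the first vertex.

**Shape 2** — `<path>` closed polygon, stroke `#000000` → cut (S881, F1028). Machine vertices: (115.883,58.245) → (100.688,168.799) → (39.743,46.932) → (115.883,58.245). Closed: final G1 returns to the first vertex.

**Shape 3** — `<polyline>` open polyline, stroke `#000000` → cut (S881, F1028). Machine vertices: (140.698,14.719) → (85.346,167.461) → (36.228,135.968) → (82.006,170.565). Open path.

**Shape 4** — `<polygon>` regular polygon, stroke `#000000` → cut (S881, F1028). Machine vertices: (91.475,135.138) → (104.891,161.409) → (134.023,156.768) → (138.611,127.629) → (112.315,114.261) → (91.475,135.138). Closed: final G1 returns to the first vertex.

G21
G90
G0 X61.988 Y66.697
M3 S881
G1 X33.619 Y72.628 F1028
G1 X52.940 Y94.231
G1 X61.988 Y66.697
M5
G0 X115.883 Y58.245
M3 S881
G1 X100.688 Y168.799 F1028
G1 X39.743 Y46.932
G1 X115.883 Y58.245
M5
G0 X140.698 Y14.719
M3 S881
G1 X85.346 Y167.461 F1028
G1 X36.228 Y135.968
G1 X82.006 Y170.565
M5
G0 X91.475 Y135.138
M3 S881
G1 X104.891 Y161.409 F1028
G1 X134.023 Y156.768
G1 X138.611 Y127.629
G1 X112.315 Y114.261
G1 X91.475 Y135.138
M5
G0 X0.000 Y0.000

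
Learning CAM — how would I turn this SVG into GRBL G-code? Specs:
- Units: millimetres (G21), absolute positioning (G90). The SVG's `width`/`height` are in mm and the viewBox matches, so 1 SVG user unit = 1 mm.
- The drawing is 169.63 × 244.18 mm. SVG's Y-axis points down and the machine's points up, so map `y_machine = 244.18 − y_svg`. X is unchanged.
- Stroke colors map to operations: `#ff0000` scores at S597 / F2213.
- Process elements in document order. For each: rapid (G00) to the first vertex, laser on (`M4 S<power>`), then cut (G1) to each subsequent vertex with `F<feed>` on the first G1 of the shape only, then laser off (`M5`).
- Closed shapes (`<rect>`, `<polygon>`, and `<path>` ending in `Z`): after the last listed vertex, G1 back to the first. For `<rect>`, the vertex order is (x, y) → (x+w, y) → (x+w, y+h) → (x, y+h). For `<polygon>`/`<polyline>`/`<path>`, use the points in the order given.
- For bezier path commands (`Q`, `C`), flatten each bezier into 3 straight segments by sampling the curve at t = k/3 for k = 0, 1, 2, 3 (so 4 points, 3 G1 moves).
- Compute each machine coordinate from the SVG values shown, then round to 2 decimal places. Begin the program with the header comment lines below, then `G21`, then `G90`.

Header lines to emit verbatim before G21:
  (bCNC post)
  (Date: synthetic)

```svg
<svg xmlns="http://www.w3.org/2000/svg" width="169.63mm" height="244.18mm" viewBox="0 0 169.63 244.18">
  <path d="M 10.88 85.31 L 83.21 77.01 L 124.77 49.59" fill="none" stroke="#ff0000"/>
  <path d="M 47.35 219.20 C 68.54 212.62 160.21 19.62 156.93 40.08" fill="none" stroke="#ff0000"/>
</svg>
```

(bCNC post)
(Date: synthetic)
G21
G90
G00 X10.88 Y158.87
M4 S597
G1 X83.21 Y167.17 F2213
G1 X124.77 Y194.59
M5
G00 X47.35 Y24.98
M4 S597
G1 X85.91 Y78.89 F2213
G1 X134.69 Y168.22
G1 X156.93 Y204.10
M5

1 u = 1 mm; y_m = 244.18 − y.

[1] `<path>` open polyline, #ff0000→score S597 F2213: (10.88,158.87) → (83.21,167.17) → (124.77,194.59)

[2] `<path>` cubic bezier, #ff0000→score S597 F2213: (47.35,24.98) → (85.91,78.89) → (134.69,168.22) → (156.93,204.10)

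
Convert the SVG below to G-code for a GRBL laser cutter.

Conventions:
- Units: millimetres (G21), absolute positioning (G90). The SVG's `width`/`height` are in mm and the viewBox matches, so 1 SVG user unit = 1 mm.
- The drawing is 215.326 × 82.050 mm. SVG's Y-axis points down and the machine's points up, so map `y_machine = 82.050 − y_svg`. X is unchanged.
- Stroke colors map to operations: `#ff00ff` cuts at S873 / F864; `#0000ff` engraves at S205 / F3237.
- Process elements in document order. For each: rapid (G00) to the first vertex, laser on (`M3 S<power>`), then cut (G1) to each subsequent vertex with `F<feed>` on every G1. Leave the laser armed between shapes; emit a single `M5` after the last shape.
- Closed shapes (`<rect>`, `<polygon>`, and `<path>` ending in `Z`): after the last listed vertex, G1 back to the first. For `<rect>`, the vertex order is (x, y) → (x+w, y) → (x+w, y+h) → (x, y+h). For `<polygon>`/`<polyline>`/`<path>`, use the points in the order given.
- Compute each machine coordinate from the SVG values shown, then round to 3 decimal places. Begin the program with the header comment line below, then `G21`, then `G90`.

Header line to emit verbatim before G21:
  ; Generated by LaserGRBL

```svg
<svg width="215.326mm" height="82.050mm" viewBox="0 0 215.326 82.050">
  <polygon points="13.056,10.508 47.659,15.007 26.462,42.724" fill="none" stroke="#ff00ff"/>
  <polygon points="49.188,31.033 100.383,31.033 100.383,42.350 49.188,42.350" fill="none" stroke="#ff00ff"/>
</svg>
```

Since the viewBox matches the mm dimensions, user units are millimetres directly. The only transform is the Y-flip y_m = 82.050 − y_svg.

Shape 1 is a regular polygon drawn with `<polygon>`. Its stroke #ff00ff means cut at S873, F864. After flipping Y the toolpath is (13.056,71.542) → (47.659,67.043) → (26.462,39.326) → (13.056,71.542), returning to the start.

Shape 2 is a rectangle drawn with `<polygon>`. Its stroke #ff00ff means cut at S873, F864. After flipping Y the toolpath is (49.188,51.017) → (100.383,51.017) → (100.383,39.700) → (49.188,39.700) → (49.188,51.017), returning to the start.

; Generated by LaserGRBL
G21
G90
G00 X13.056 Y71.542
M3 S873
G1 X47.659 Y67.043 F864
G1 X26.462 Y39.326 F864
G1 X13.056 Y71.542 F864
G00 X49.188 Y51.017
M3 S873
G1 X100.383 Y51.017 F864
G1 X100.383 Y39.700 F864
G1 X49.188 Y39.700 F864
G1 X49.188 Y51.017 F864
M5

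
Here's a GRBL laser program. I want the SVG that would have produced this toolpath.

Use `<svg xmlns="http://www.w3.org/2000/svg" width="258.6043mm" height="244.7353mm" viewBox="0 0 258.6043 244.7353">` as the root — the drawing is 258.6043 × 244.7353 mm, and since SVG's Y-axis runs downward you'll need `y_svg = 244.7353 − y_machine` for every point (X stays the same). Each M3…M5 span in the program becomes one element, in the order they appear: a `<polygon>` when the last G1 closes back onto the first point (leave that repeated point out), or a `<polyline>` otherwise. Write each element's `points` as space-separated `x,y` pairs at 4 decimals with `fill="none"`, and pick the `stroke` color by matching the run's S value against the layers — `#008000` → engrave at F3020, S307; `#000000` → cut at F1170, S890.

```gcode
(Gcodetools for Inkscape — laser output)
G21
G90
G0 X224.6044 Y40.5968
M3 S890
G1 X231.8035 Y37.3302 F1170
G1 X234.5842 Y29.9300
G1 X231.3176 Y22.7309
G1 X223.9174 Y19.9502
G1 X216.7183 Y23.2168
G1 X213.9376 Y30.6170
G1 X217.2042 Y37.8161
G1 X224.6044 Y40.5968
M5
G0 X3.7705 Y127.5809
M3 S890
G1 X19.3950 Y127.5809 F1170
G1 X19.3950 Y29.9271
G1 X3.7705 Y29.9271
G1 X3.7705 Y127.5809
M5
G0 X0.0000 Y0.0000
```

<svg xmlns="http://www.w3.org/2000/svg" width="258.6043mm" height="244.7353mm" viewBox="0 0 258.6043 244.7353">
  <polygon points="224.6044,204.1385 231.8035,207.4051 234.5842,214.8053 231.3176,222.0044 223.9174,224.7851 216.7183,221.5185 213.9376,214.1183 217.2042,206.9192" fill="none" stroke="#000000"/>
  <polygon points="3.7705,117.1544 19.3950,117.1544 19.3950,214.8082 3.7705,214.8082" fill="none" stroke="#000000"/>
</svg>

y_svg = 244.7353 − y_m. Every run uses S890, so all elements get stroke `#000000` (cut).

[1] closed run; points: 224.6044,204.1385 231.8035,207.4051 234.5842,214.8053 231.3176,222.0044 223.9174,224.7851 216.7183,221.5185 213.9376,214.1183 217.2042,206.9192

[2] closed run; points: 3.7705,117.1544 19.3950,117.1544 19.3950,214.8082 3.7705,214.8082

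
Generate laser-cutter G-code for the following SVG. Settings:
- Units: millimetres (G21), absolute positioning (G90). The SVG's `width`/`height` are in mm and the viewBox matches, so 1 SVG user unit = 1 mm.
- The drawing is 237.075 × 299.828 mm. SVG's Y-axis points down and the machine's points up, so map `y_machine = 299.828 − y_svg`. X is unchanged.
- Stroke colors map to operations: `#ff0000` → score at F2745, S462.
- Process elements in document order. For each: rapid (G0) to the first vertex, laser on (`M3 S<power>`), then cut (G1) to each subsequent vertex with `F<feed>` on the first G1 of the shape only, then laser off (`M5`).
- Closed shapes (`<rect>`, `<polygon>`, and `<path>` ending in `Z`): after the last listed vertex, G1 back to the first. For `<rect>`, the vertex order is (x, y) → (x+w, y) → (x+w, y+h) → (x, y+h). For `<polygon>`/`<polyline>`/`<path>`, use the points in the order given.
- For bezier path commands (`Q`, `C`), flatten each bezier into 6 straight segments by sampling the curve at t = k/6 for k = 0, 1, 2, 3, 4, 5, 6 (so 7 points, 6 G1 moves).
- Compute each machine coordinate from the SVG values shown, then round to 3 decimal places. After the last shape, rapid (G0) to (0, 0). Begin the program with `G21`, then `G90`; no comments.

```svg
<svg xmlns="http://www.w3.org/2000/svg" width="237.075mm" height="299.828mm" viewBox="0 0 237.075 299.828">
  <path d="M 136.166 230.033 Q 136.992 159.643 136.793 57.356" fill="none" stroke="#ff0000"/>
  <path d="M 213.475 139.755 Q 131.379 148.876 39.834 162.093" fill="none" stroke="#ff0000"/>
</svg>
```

G21
G90
G0 X136.166 Y69.795
M3 S462
G1 X136.413 Y94.144 F2745
G1 X136.603 Y120.266
G1 X136.736 Y148.159
G1 X136.812 Y177.825
G1 X136.831 Y209.262
G1 X136.793 Y242.472
M5
G0 X213.475 Y160.073
M3 S462
G1 X185.847 Y156.919 F2745
G1 X157.694 Y153.537
G1 X129.017 Y149.928
G1 X99.814 Y146.091
G1 X70.087 Y142.027
G1 X39.834 Y137.735
M5
G0 X0.000 Y0.000

Since the viewBox matches the mm dimensions, user units are millimetres directly. The only transform is the Y-flip y_m = 299.828 − y_svg.

Shape 1 is a quadratic bezier drawn with `<path>`. Its stroke #ff0000 means score at S462, F2745. After flipping Y the toolpath is (136.166,69.795) → (136.413,94.144) → (136.603,120.266) → (136.736,148.159) → (136.812,177.825) → (136.831,209.262) → (136.793,242.472).

Shape 2 is a quadratic bezier drawn with `<path>`. Its stroke #ff0000 means score at S462, F2745. After flipping Y the toolpath is (213.475,160.073) → (185.847,156.919) → (157.694,153.537) → (129.017,149.928) → (99.814,146.091) → (70.087,142.027) → (39.834,137.735).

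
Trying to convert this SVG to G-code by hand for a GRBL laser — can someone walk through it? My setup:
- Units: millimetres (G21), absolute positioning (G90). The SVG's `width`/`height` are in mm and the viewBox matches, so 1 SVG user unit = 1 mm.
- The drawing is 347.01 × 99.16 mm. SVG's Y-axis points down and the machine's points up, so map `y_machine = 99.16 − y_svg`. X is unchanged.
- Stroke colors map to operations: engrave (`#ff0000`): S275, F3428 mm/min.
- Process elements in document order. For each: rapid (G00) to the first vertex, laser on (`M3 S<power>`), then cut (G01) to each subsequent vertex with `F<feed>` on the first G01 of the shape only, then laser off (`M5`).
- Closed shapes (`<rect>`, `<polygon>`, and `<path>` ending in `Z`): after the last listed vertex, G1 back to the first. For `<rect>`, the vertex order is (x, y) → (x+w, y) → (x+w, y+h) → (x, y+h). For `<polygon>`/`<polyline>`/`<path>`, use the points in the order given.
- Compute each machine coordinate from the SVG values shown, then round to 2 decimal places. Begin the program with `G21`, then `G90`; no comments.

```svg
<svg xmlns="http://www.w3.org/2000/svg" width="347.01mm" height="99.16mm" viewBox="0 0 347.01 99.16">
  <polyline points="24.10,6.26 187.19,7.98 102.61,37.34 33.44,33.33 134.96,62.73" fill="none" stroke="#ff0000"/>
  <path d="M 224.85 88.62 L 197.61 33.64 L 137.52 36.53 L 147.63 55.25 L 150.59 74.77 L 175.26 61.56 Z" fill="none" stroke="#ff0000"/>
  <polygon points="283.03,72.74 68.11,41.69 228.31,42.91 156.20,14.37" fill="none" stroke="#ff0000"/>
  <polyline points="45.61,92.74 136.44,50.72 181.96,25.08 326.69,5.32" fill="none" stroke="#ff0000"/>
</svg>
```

Since the viewBox matches the mm dimensions, user units are millimetres directly. The only transform is the Y-flip y_m = 99.16 − y_svg.

Shape 1 is a open polyline drawn with `<polyline>`. Its stroke #ff0000 means engrave at S275, F3428. After flipping Y the toolpath is (24.10,92.90) → (187.19,91.18) → (102.61,61.82) → (33.44,65.83) → (134.96,36.43).

Shape 2 is a closed polygon drawn with `<path>`. Its stroke #ff0000 means engrave at S275, F3428. After flipping Y the toolpath is (224.85,10.54) → (197.61,65.52) → (137.52,62.63) → (147.63,43.91) → (150.59,24.39) → (175.26,37.60) → (224.85,10.54), returning to the start.

Shape 3 is a closed polygon drawn with `<polygon>`. Its stroke #ff0000 means engrave at S275, F3428. After flipping Y the toolpath is (283.03,26.42) → (68.11,57.47) → (228.31,56.25) → (156.20,84.79) → (283.03,26.42), returning to the start.

Shape 4 is a open polyline drawn with `<polyline>`. Its stroke #ff0000 means engrave at S275, F3428. After flipping Y the toolpath is (45.61,6.42) → (136.44,48.44) → (181.96,74.08) → (326.69,93.84).

G21
G90
G00 X24.10 Y92.90
M3 S275
G01 X187.19 Y91.18 F3428
G01 X102.61 Y61.82
G01 X33.44 Y65.83
G01 X134.96 Y36.43
M5
G00 X224.85 Y10.54
M3 S275
G01 X197.61 Y65.52 F3428
G01 X137.52 Y62.63
G01 X147.63 Y43.91
G01 X150.59 Y24.39
G01 X175.26 Y37.60
G01 X224.85 Y10.54
M5
G00 X283.03 Y26.42
M3 S275
G01 X68.11 Y57.47 F3428
G01 X228.31 Y56.25
G01 X156.20 Y84.79
G01 X283.03 Y26.42
M5
G00 X45.61 Y6.42
M3 S275
G01 X136.44 Y48.44 F3428
G01 X181.96 Y74.08
G01 X326.69 Y93.84
M5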